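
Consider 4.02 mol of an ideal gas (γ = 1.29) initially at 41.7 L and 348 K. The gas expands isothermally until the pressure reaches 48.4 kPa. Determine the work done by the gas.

20400 J

P₁ = nRT₁/V₁ = 4.02×8.314×348/41.7 = 279 kPa.
Isothermal: T stays 348 K; PV = const ⇒ V₂ = 240 L, P₂ = 48.4 kPa.
W = nRT ln(V₂/V₁) = 4.02×8.314×348×ln(5.76) = 20400 J.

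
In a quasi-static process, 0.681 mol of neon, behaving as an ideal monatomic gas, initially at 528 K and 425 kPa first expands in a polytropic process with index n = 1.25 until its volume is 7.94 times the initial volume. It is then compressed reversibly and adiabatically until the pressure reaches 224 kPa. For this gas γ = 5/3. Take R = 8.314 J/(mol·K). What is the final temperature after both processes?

686 K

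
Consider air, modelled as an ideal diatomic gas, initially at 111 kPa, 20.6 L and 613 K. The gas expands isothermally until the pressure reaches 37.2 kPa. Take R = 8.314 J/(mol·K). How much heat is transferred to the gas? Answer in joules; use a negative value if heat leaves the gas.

n = P₁V₁/(RT₁) = 111×20.6/(8.314×613) = 0.449 mol.
Isothermal: T stays 613 K; PV = const ⇒ V₂ = 61.5 L, P₂ = 37.2 kPa.
ΔU = 0 (ideal gas, T constant).
W = nRT ln(V₂/V₁) = 0.449×8.314×613×ln(2.98) = 2500 J.
Q = ΔU + W = 2500 J.

2500 J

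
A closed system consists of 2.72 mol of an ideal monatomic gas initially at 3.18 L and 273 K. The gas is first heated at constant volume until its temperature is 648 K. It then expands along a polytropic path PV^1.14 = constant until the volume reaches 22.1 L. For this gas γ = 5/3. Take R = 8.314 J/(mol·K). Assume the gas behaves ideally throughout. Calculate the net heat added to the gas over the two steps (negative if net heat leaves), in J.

P₁ = nRT₁/V₁ = 2.72×8.314×273/3.18 = 1940 kPa.
Step 1 — Isochoric: V stays 3.18 L; P/T = const ⇒ T₂ = 648 K, P₂ = 4610 kPa.
W = 0 (no volume change).
ΔU = nCvΔT = 2.72×12.5×(648−273) = 12700 J.
Q = ΔU = 12700 J.
State after step 1: P = 4610 kPa, V = 3.18 L, T = 648 K.
Step 2 — Polytropic n=1.14: T₂ = T₁(V₁/V₂)^(n−1) = 648×(0.144)^0.14 = 494 K; P₂ = P₁(V₁/V₂)^n = 505 kPa.
W = (P₁V₁−P₂V₂)/(n−1) = (4610×3.18−505×22.1)/0.14 = 24900 J.
ΔU = nCvΔT = 2.72×12.5×(494−648) = -5220 J.
Q = ΔU + W = 19700 J.
Net over both steps: W = 24900 J, Q = 32400 J, ΔU = 7500 J.

32400 J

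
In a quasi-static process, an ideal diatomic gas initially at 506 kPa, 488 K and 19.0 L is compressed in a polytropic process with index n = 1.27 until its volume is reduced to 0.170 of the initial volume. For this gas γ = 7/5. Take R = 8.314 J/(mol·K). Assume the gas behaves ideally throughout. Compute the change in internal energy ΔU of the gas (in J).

14700 J

n = P₁V₁/(RT₁) = 506×19.0/(8.314×488) = 2.37 mol.
Polytropic n=1.27: T₂ = T₁(V₁/V₂)^(n−1) = 488×(5.88)^0.27 = 787 K; P₂ = P₁(V₁/V₂)^n = 4800 kPa.
For an ideal gas ΔU = nCvΔT with Cv = (5/2)R = 20.8 J/(mol·K).
ΔU = 2.37×20.8×(787−488) = 14700 J.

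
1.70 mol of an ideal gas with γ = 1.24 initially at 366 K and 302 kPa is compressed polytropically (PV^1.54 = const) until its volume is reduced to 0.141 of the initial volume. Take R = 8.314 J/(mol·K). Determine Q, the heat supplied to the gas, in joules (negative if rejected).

V₁ = nRT₁/P₁ = 1.70×8.314×366/302 = 17.1 L.
Polytropic n=1.54: T₂ = T₁(V₁/V₂)^(n−1) = 366×(7.09)^0.54 = 1050 K; P₂ = P₁(V₁/V₂)^n = 6170 kPa.
W = (P₁V₁−P₂V₂)/(n−1) = (302×17.1−6170×2.42)/0.54 = -18000 J.
ΔU = nCvΔT = 1.70×34.6×(1050−366) = 40500 J.
Q = ΔU + W = 22500 J.

22500 J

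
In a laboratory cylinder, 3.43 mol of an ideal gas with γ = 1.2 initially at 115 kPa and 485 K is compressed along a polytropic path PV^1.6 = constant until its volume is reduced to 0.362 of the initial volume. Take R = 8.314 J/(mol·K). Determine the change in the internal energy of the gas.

V₁ = nRT₁/P₁ = 3.43×8.314×485/115 = 120 L.
Polytropic n=1.6: T₂ = T₁(V₁/V₂)^(n−1) = 485×(2.76)^0.60 = 892 K; P₂ = P₁(V₁/V₂)^n = 584 kPa.
For an ideal gas ΔU = nCvΔT with Cv = R/(γ−1) = 41.6 J/(mol·K).
ΔU = 3.43×41.6×(892−485) = 58100 J.

58100 J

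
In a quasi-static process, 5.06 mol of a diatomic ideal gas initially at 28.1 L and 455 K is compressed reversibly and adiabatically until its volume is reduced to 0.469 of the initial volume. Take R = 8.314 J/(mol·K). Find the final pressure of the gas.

P₁ = nRT₁/V₁ = 5.06×8.314×455/28.1 = 681 kPa.
Adiabatic: TV^(γ−1) = const ⇒ T₂ = 455×(2.13)^0.400 = 616 K; PV^γ = const ⇒ P₂ = 1970 kPa.

1970 kPa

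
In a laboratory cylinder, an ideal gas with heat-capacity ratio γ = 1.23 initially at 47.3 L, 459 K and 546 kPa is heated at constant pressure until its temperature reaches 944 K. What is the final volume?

Isobaric: P stays 546 kPa; V/T = const ⇒ T₂ = 944 K, V₂ = 97.3 L.

97.3 L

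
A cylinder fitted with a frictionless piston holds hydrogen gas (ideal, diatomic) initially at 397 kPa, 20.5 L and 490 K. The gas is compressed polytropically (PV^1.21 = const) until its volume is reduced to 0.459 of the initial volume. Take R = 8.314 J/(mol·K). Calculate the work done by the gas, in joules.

-6890 J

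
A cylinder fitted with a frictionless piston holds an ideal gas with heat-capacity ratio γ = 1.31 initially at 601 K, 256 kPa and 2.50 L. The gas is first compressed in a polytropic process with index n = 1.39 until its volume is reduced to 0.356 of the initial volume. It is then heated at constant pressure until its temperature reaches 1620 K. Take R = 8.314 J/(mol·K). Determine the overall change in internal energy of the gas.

3500 J

n = P₁V₁/(RT₁) = 256×2.50/(8.314×601) = 0.128 mol.
Step 1 — Polytropic n=1.39: T₂ = T₁(V₁/V₂)^(n−1) = 601×(2.81)^0.39 = 899 K; P₂ = P₁(V₁/V₂)^n = 1080 kPa.
W = (P₁V₁−P₂V₂)/(n−1) = (256×2.50−1080×0.890)/0.39 = -814 J.
ΔU = nCvΔT = 0.128×26.8×(899−601) = 1020 J.
Q = ΔU + W = 210 J.
State after step 1: P = 1080 kPa, V = 0.890 L, T = 899 K.
Step 2 — Isobaric: P stays 1080 kPa; V/T = const ⇒ T₂ = 1620 K, V₂ = 1.60 L.
W = PΔV = 1080×(1.60−0.890) kPa·L = 768 J.
ΔU = nCvΔT = 0.128×26.8×(1620−899) = 2480 J.
Q = ΔU + W = nCpΔT = 3240 J.
Net over both steps: W = -46.3 J, Q = 3450 J, ΔU = 3500 J.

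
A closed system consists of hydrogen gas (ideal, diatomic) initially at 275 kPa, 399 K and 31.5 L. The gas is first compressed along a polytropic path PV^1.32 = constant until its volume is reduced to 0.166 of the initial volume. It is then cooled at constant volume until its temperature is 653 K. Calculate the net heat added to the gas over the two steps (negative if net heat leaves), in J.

n = P₁V₁/(RT₁) = 275×31.5/(8.314×399) = 2.61 mol.
Step 1 — Polytropic n=1.32: T₂ = T₁(V₁/V₂)^(n−1) = 399×(6.02)^0.32 = 709 K; P₂ = P₁(V₁/V₂)^n = 2940 kPa.
W = (P₁V₁−P₂V₂)/(n−1) = (275×31.5−2940×5.23)/0.32 = -21000 J.
ΔU = nCvΔT = 2.61×20.8×(709−399) = 16800 J.
Q = ΔU + W = -4200 J.
State after step 1: P = 2940 kPa, V = 5.23 L, T = 709 K.
Step 2 — Isochoric: V stays 5.23 L; P/T = const ⇒ T₂ = 653 K, P₂ = 2710 kPa.
W = 0 (no volume change).
ΔU = nCvΔT = 2.61×20.8×(653−709) = -3030 J.
Q = ΔU = -3030 J.
Net over both steps: W = -21000 J, Q = -7230 J, ΔU = 13800 J.

-7230 J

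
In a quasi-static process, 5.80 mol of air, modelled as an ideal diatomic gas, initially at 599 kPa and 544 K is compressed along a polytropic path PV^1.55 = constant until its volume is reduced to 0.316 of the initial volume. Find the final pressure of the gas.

3570 kPa

V₁ = nRT₁/P₁ = 5.80×8.314×544/599 = 43.8 L.
Polytropic n=1.55: T₂ = T₁(V₁/V₂)^(n−1) = 544×(3.16)^0.55 = 1030 K; P₂ = P₁(V₁/V₂)^n = 3570 kPa.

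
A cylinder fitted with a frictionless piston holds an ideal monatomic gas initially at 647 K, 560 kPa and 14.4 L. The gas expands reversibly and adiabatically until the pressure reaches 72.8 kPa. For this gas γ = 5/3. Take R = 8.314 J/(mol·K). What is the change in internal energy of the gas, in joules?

-6750 J

n = P₁V₁/(RT₁) = 560×14.4/(8.314×647) = 1.50 mol.
Adiabatic: T₂/T₁ = (P₂/P₁)^((γ−1)/γ) ⇒ T₂ = 647×(0.130)^0.400 = 286 K; V₂ = 49.0 L.
For an ideal gas ΔU = nCvΔT with Cv = (3/2)R = 12.5 J/(mol·K).
ΔU = 1.50×12.5×(286−647) = -6750 J.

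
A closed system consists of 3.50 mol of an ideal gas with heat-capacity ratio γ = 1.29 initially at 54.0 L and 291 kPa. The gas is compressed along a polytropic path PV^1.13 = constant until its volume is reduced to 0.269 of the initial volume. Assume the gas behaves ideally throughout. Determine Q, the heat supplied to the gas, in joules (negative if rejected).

T₁ = P₁V₁/(nR) = 291×54.0/(3.50×8.314) = 540 K.
Polytropic n=1.13: T₂ = T₁(V₁/V₂)^(n−1) = 540×(3.72)^0.13 = 641 K; P₂ = P₁(V₁/V₂)^n = 1280 kPa.
W = (P₁V₁−P₂V₂)/(n−1) = (291×54.0−1280×14.5)/0.13 = -22500 J.
ΔU = nCvΔT = 3.50×28.7×(641−540) = 10100 J.
Q = ΔU + W = -12400 J.

-12400 J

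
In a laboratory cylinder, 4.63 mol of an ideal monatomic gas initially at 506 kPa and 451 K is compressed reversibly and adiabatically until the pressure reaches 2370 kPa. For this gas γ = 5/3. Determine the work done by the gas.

-22300 J

V₁ = nRT₁/P₁ = 4.63×8.314×451/506 = 34.3 L.
Adiabatic: T₂/T₁ = (P₂/P₁)^((γ−1)/γ) ⇒ T₂ = 451×(4.68)^0.400 = 836 K; V₂ = 13.6 L.
ΔU = nCvΔT = 4.63×12.5×(836−451) = 22300 J.
Q = 0 for an adiabatic process, so W = −ΔU = -22300 J.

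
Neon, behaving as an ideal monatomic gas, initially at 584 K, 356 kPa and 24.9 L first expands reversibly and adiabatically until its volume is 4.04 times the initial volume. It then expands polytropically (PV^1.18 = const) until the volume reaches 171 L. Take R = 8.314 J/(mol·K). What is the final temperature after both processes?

209 K

n = P₁V₁/(RT₁) = 356×24.9/(8.314×584) = 1.83 mol.
Step 1 — Adiabatic: TV^(γ−1) = const ⇒ T₂ = 584×(0.248)^0.667 = 230 K; PV^γ = const ⇒ P₂ = 34.7 kPa.
ΔU = nCvΔT = 1.83×12.5×(230−584) = -8050 J.
Q = 0 for an adiabatic process, so W = −ΔU = 8050 J.
State after step 1: P = 34.7 kPa, V = 101 L, T = 230 K.
Step 2 — Polytropic n=1.18: T₂ = T₁(V₁/V₂)^(n−1) = 230×(0.588)^0.18 = 209 K; P₂ = P₁(V₁/V₂)^n = 18.6 kPa.
W = (P₁V₁−P₂V₂)/(n−1) = (34.7×101−18.6×171)/0.18 = 1770 J.
ΔU = nCvΔT = 1.83×12.5×(209−230) = -477 J.
Q = ΔU + W = 1290 J.
Net over both steps: W = 9820 J, Q = 1290 J, ΔU = -8530 J.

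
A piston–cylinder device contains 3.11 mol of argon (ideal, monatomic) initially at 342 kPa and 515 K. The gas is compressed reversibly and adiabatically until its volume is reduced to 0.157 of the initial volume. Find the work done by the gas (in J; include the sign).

V₁ = nRT₁/P₁ = 3.11×8.314×515/342 = 38.9 L.
Adiabatic: TV^(γ−1) = const ⇒ T₂ = 515×(6.37)^0.667 = 1770 K; PV^γ = const ⇒ P₂ = 7490 kPa.
ΔU = nCvΔT = 3.11×12.5×(1770−515) = 48700 J.
Q = 0 for an adiabatic process, so W = −ΔU = -48700 J.

-48700 J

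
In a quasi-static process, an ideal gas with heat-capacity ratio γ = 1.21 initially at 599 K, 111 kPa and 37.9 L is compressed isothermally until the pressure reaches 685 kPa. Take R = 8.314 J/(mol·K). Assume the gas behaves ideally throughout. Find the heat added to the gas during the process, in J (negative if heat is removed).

n = P₁V₁/(RT₁) = 111×37.9/(8.314×599) = 0.845 mol.
Isothermal: T stays 599 K; PV = const ⇒ V₂ = 6.14 L, P₂ = 685 kPa.
ΔU = 0 (ideal gas, T constant).
W = nRT ln(V₂/V₁) = 0.845×8.314×599×ln(0.162) = -7660 J.
Q = ΔU + W = -7660 J.

-7660 J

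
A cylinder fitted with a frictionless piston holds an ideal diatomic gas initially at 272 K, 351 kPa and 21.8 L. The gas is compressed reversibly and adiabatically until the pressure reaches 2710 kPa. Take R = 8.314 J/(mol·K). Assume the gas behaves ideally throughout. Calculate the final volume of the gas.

Adiabatic: T₂/T₁ = (P₂/P₁)^((γ−1)/γ) ⇒ T₂ = 272×(7.72)^0.286 = 488 K; V₂ = 5.06 L.

5.06 L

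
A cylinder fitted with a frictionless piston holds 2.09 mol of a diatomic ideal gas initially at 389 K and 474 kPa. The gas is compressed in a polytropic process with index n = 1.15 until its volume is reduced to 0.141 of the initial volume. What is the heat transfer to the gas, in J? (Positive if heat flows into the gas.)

V₁ = nRT₁/P₁ = 2.09×8.314×389/474 = 14.3 L.
Polytropic n=1.15: T₂ = T₁(V₁/V₂)^(n−1) = 389×(7.09)^0.15 = 522 K; P₂ = P₁(V₁/V₂)^n = 4510 kPa.
W = (P₁V₁−P₂V₂)/(n−1) = (474×14.3−4510×2.01)/0.15 = -15400 J.
ΔU = nCvΔT = 2.09×20.8×(522−389) = 5770 J.
Q = ΔU + W = -9620 J.

-9620 J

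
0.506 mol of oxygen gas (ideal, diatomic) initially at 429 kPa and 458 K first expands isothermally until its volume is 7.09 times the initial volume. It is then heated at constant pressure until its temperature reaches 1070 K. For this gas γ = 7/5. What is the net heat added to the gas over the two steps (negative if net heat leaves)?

V₁ = nRT₁/P₁ = 0.506×8.314×458/429 = 4.49 L.
Step 1 — Isothermal: T stays 458 K; PV = const ⇒ V₂ = 31.8 L, P₂ = 60.5 kPa.
ΔU = 0 (ideal gas, T constant).
W = nRT ln(V₂/V₁) = 0.506×8.314×458×ln(7.09) = 3770 J.
Q = ΔU + W = 3770 J.
State after step 1: P = 60.5 kPa, V = 31.8 L, T = 458 K.
Step 2 — Isobaric: P stays 60.5 kPa; V/T = const ⇒ T₂ = 1070 K, V₂ = 74.4 L.
W = PΔV = 60.5×(74.4−31.8) kPa·L = 2570 J.
ΔU = nCvΔT = 0.506×20.8×(1070−458) = 6440 J.
Q = ΔU + W = nCpΔT = 9010 J.
Net over both steps: W = 6350 J, Q = 12800 J, ΔU = 6440 J.

12800 J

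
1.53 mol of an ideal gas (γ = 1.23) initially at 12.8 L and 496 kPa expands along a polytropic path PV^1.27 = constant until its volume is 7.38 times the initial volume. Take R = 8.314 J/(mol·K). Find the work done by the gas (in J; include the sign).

T₁ = P₁V₁/(nR) = 496×12.8/(1.53×8.314) = 499 K.
Polytropic n=1.27: T₂ = T₁(V₁/V₂)^(n−1) = 499×(0.136)^0.27 = 291 K; P₂ = P₁(V₁/V₂)^n = 39.2 kPa.
W = (P₁V₁−P₂V₂)/(n−1) = (496×12.8−39.2×94.5)/0.27 = 9810 J.

9810 J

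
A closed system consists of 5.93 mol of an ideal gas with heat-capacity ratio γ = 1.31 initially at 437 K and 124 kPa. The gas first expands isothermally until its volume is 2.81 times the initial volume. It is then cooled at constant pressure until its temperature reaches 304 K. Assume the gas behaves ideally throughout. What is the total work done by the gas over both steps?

V₁ = nRT₁/P₁ = 5.93×8.314×437/124 = 174 L.
Step 1 — Isothermal: T stays 437 K; PV = const ⇒ V₂ = 488 L, P₂ = 44.1 kPa.
ΔU = 0 (ideal gas, T constant).
W = nRT ln(V₂/V₁) = 5.93×8.314×437×ln(2.81) = 22300 J.
Q = ΔU + W = 22300 J.
State after step 1: P = 44.1 kPa, V = 488 L, T = 437 K.
Step 2 — Isobaric: P stays 44.1 kPa; V/T = const ⇒ T₂ = 304 K, V₂ = 340 L.
W = PΔV = 44.1×(340−488) kPa·L = -6560 J.
ΔU = nCvΔT = 5.93×26.8×(304−437) = -21200 J.
Q = ΔU + W = nCpΔT = -27700 J.
Net over both steps: W = 15700 J, Q = -5450 J, ΔU = -21200 J.

15700 J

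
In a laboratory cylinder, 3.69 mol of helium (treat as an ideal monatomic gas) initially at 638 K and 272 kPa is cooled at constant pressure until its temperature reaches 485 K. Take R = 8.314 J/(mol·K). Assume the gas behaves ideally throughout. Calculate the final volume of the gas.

V₁ = nRT₁/P₁ = 3.69×8.314×638/272 = 72.0 L.
Isobaric: P stays 272 kPa; V/T = const ⇒ T₂ = 485 K, V₂ = 54.7 L.

54.7 L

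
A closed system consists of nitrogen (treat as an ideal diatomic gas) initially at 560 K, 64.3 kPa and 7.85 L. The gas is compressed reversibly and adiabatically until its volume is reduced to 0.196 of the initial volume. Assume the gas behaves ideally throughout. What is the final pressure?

630 kPa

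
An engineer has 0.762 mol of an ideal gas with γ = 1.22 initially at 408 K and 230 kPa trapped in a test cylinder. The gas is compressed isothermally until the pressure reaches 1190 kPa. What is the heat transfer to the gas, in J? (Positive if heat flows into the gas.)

V₁ = nRT₁/P₁ = 0.762×8.314×408/230 = 11.2 L.
Isothermal: T stays 408 K; PV = const ⇒ V₂ = 2.17 L, P₂ = 1190 kPa.
ΔU = 0 (ideal gas, T constant).
W = nRT ln(V₂/V₁) = 0.762×8.314×408×ln(0.193) = -4250 J.
Q = ΔU + W = -4250 J.

-4250 J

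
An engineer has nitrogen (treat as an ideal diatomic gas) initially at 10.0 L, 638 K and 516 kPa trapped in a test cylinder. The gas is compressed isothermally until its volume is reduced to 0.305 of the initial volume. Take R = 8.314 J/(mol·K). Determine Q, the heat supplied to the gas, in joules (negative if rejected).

n = P₁V₁/(RT₁) = 516×10.0/(8.314×638) = 0.973 mol.
Isothermal: T stays 638 K; PV = const ⇒ V₂ = 3.05 L, P₂ = 1690 kPa.
ΔU = 0 (ideal gas, T constant).
W = nRT ln(V₂/V₁) = 0.973×8.314×638×ln(0.305) = -6130 J.
Q = ΔU + W = -6130 J.

-6130 J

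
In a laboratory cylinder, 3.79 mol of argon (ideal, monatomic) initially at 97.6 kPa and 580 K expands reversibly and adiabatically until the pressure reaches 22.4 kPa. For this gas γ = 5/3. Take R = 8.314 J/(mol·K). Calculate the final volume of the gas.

453 L

V₁ = nRT₁/P₁ = 3.79×8.314×580/97.6 = 187 L.
Adiabatic: T₂/T₁ = (P₂/P₁)^((γ−1)/γ) ⇒ T₂ = 580×(0.230)^0.400 = 322 K; V₂ = 453 L.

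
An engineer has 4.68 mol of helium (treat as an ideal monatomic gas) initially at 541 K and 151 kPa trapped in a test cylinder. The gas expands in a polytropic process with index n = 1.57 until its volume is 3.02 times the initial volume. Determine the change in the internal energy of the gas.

-14800 J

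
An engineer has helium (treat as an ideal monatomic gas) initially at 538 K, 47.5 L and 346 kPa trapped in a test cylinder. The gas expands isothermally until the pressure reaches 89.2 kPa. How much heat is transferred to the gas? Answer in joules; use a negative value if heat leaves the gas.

n = P₁V₁/(RT₁) = 346×47.5/(8.314×538) = 3.67 mol.
Isothermal: T stays 538 K; PV = const ⇒ V₂ = 184 L, P₂ = 89.2 kPa.
ΔU = 0 (ideal gas, T constant).
W = nRT ln(V₂/V₁) = 3.67×8.314×538×ln(3.88) = 22300 J.
Q = ΔU + W = 22300 J.

22300 J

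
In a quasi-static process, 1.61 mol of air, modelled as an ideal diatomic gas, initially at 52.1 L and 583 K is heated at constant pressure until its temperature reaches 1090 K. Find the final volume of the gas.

97.4 L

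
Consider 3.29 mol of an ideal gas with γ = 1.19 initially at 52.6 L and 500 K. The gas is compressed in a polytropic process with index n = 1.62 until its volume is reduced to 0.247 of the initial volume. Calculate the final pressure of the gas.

2510 kPa

P₁ = nRT₁/V₁ = 3.29×8.314×500/52.6 = 260 kPa.
Polytropic n=1.62: T₂ = T₁(V₁/V₂)^(n−1) = 500×(4.05)^0.62 = 1190 K; P₂ = P₁(V₁/V₂)^n = 2510 kPa.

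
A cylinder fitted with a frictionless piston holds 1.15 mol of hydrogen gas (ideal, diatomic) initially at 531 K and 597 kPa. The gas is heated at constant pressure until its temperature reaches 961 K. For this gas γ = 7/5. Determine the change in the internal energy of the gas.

10300 J

V₁ = nRT₁/P₁ = 1.15×8.314×531/597 = 8.50 L.
Isobaric: P stays 597 kPa; V/T = const ⇒ T₂ = 961 K, V₂ = 15.4 L.
For an ideal gas ΔU = nCvΔT with Cv = (5/2)R = 20.8 J/(mol·K).
ΔU = 1.15×20.8×(961−531) = 10300 J.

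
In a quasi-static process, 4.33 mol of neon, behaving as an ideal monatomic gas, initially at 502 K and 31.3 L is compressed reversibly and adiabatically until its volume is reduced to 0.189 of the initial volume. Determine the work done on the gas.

P₁ = nRT₁/V₁ = 4.33×8.314×502/31.3 = 577 kPa.
Adiabatic: TV^(γ−1) = const ⇒ T₂ = 502×(5.29)^0.667 = 1520 K; PV^γ = const ⇒ P₂ = 9280 kPa.
ΔU = nCvΔT = 4.33×12.5×(1520−502) = 55200 J.
Q = 0 for an adiabatic process, so W = −ΔU = -55200 J.
Work done on the gas = −W_by = 55200 J.

55200 J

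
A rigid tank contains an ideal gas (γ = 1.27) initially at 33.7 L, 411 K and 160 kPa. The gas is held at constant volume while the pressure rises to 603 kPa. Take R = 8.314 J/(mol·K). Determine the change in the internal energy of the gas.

55300 J

n = P₁V₁/(RT₁) = 160×33.7/(8.314×411) = 1.58 mol.
Isochoric: V stays 33.7 L; P/T = const ⇒ T₂ = 1550 K, P₂ = 603 kPa.
For an ideal gas ΔU = nCvΔT with Cv = R/(γ−1) = 30.8 J/(mol·K).
ΔU = 1.58×30.8×(1550−411) = 55300 J.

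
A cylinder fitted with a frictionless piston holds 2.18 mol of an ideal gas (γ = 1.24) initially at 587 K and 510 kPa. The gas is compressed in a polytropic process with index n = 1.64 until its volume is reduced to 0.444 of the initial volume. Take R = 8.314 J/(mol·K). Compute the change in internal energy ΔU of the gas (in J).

30200 J

V₁ = nRT₁/P₁ = 2.18×8.314×587/510 = 20.9 L.
Polytropic n=1.64: T₂ = T₁(V₁/V₂)^(n−1) = 587×(2.25)^0.64 = 987 K; P₂ = P₁(V₁/V₂)^n = 1930 kPa.
For an ideal gas ΔU = nCvΔT with Cv = R/(γ−1) = 34.6 J/(mol·K).
ΔU = 2.18×34.6×(987−587) = 30200 J.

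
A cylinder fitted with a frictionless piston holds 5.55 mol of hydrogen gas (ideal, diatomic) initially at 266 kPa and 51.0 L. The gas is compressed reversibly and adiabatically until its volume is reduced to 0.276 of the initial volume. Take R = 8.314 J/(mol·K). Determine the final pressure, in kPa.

T₁ = P₁V₁/(nR) = 266×51.0/(5.55×8.314) = 294 K.
Adiabatic: TV^(γ−1) = const ⇒ T₂ = 294×(3.62)^0.400 = 492 K; PV^γ = const ⇒ P₂ = 1610 kPa.

1610 kPa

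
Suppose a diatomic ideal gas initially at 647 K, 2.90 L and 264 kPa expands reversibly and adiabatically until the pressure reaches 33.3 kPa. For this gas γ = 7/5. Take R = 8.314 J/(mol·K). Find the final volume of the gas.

Adiabatic: T₂/T₁ = (P₂/P₁)^((γ−1)/γ) ⇒ T₂ = 647×(0.126)^0.286 = 358 K; V₂ = 12.7 L.

12.7 L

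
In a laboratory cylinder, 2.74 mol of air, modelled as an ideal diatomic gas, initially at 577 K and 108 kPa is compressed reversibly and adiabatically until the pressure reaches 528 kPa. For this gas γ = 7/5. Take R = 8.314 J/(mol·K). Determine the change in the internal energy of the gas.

18900 J

V₁ = nRT₁/P₁ = 2.74×8.314×577/108 = 122 L.
Adiabatic: T₂/T₁ = (P₂/P₁)^((γ−1)/γ) ⇒ T₂ = 577×(4.89)^0.286 = 908 K; V₂ = 39.2 L.
For an ideal gas ΔU = nCvΔT with Cv = (5/2)R = 20.8 J/(mol·K).
ΔU = 2.74×20.8×(908−577) = 18900 J.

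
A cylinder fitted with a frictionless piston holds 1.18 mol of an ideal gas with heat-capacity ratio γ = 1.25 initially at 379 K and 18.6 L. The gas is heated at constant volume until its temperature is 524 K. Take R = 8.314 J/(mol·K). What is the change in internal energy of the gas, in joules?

P₁ = nRT₁/V₁ = 1.18×8.314×379/18.6 = 200 kPa.
Isochoric: V stays 18.6 L; P/T = const ⇒ T₂ = 524 K, P₂ = 276 kPa.
For an ideal gas ΔU = nCvΔT with Cv = R/(γ−1) = 33.3 J/(mol·K).
ΔU = 1.18×33.3×(524−379) = 5690 J.

5690 J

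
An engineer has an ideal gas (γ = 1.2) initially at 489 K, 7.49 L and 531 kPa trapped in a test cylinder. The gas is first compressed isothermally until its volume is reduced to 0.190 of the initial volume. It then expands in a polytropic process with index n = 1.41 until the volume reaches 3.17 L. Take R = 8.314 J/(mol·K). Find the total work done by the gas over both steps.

-3890 J

n = P₁V₁/(RT₁) = 531×7.49/(8.314×489) = 0.978 mol.
Step 1 — Isothermal: T stays 489 K; PV = const ⇒ V₂ = 1.42 L, P₂ = 2790 kPa.
ΔU = 0 (ideal gas, T constant).
W = nRT ln(V₂/V₁) = 0.978×8.314×489×ln(0.190) = -6610 J.
Q = ΔU + W = -6610 J.
State after step 1: P = 2790 kPa, V = 1.42 L, T = 489 K.
Step 2 — Polytropic n=1.41: T₂ = T₁(V₁/V₂)^(n−1) = 489×(0.449)^0.41 = 352 K; P₂ = P₁(V₁/V₂)^n = 903 kPa.
W = (P₁V₁−P₂V₂)/(n−1) = (2790×1.42−903×3.17)/0.41 = 2720 J.
ΔU = nCvΔT = 0.978×41.6×(352−489) = -5570 J.
Q = ΔU + W = -2850 J.
Net over both steps: W = -3890 J, Q = -9460 J, ΔU = -5570 J.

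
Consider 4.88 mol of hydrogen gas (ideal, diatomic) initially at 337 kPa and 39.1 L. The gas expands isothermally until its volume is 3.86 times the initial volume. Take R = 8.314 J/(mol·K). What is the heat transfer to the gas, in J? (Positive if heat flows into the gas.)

T₁ = P₁V₁/(nR) = 337×39.1/(4.88×8.314) = 325 K.
Isothermal: T stays 325 K; PV = const ⇒ V₂ = 151 L, P₂ = 87.3 kPa.
ΔU = 0 (ideal gas, T constant).
W = nRT ln(V₂/V₁) = 4.88×8.314×325×ln(3.86) = 17800 J.
Q = ΔU + W = 17800 J.

17800 J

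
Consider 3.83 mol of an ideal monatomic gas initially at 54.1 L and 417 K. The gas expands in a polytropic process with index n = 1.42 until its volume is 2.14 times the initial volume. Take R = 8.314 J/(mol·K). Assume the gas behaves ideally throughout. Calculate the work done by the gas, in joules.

8650 J

P₁ = nRT₁/V₁ = 3.83×8.314×417/54.1 = 245 kPa.
Polytropic n=1.42: T₂ = T₁(V₁/V₂)^(n−1) = 417×(0.467)^0.42 = 303 K; P₂ = P₁(V₁/V₂)^n = 83.3 kPa.
W = (P₁V₁−P₂V₂)/(n−1) = (245×54.1−83.3×116)/0.42 = 8650 J.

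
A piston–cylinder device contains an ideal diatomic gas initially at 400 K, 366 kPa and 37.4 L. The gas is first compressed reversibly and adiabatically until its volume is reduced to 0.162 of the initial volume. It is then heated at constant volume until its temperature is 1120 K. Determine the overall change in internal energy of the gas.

61600 J

n = P₁V₁/(RT₁) = 366×37.4/(8.314×400) = 4.12 mol.
Step 1 — Adiabatic: TV^(γ−1) = const ⇒ T₂ = 400×(6.17)^0.400 = 828 K; PV^γ = const ⇒ P₂ = 4680 kPa.
ΔU = nCvΔT = 4.12×20.8×(828−400) = 36700 J.
Q = 0 for an adiabatic process, so W = −ΔU = -36700 J.
State after step 1: P = 4680 kPa, V = 6.06 L, T = 828 K.
Step 2 — Isochoric: V stays 6.06 L; P/T = const ⇒ T₂ = 1120 K, P₂ = 6330 kPa.
W = 0 (no volume change).
ΔU = nCvΔT = 4.12×20.8×(1120−828) = 24900 J.
Q = ΔU = 24900 J.
Net over both steps: W = -36700 J, Q = 24900 J, ΔU = 61600 J.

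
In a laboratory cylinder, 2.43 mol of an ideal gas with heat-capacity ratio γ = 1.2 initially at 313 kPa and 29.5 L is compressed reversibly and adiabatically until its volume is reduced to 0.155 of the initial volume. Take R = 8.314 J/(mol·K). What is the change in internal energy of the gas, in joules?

T₁ = P₁V₁/(nR) = 313×29.5/(2.43×8.314) = 457 K.
Adiabatic: TV^(γ−1) = const ⇒ T₂ = 457×(6.45)^0.200 = 664 K; PV^γ = const ⇒ P₂ = 2930 kPa.
For an ideal gas ΔU = nCvΔT with Cv = R/(γ−1) = 41.6 J/(mol·K).
ΔU = 2.43×41.6×(664−457) = 20900 J.

20900 J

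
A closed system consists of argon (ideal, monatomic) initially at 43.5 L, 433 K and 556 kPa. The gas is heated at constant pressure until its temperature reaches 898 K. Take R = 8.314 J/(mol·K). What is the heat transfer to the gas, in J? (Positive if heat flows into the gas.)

64900 J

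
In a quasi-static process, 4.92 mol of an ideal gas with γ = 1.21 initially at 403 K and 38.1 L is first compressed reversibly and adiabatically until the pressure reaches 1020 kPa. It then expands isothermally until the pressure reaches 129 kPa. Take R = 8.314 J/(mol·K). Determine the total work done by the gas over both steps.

27000 J

P₁ = nRT₁/V₁ = 4.92×8.314×403/38.1 = 433 kPa.
Step 1 — Adiabatic: T₂/T₁ = (P₂/P₁)^((γ−1)/γ) ⇒ T₂ = 403×(2.36)^0.174 = 468 K; V₂ = 18.8 L.
ΔU = nCvΔT = 4.92×39.6×(468−403) = 12600 J.
Q = 0 for an adiabatic process, so W = −ΔU = -12600 J.
State after step 1: P = 1020 kPa, V = 18.8 L, T = 468 K.
Step 2 — Isothermal: T stays 468 K; PV = const ⇒ V₂ = 148 L, P₂ = 129 kPa.
ΔU = 0 (ideal gas, T constant).
W = nRT ln(V₂/V₁) = 4.92×8.314×468×ln(7.91) = 39600 J.
Q = ΔU + W = 39600 J.
Net over both steps: W = 27000 J, Q = 39600 J, ΔU = 12600 J.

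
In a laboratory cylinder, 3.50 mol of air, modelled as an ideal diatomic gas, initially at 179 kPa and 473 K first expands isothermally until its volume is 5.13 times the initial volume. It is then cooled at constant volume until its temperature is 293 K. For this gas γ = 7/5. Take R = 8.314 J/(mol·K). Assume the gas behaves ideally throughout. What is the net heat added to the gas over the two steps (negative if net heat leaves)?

9410 J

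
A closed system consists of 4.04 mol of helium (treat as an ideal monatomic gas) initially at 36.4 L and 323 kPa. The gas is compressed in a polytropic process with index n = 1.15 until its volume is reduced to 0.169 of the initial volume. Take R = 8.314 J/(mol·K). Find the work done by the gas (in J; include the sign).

T₁ = P₁V₁/(nR) = 323×36.4/(4.04×8.314) = 350 K.
Polytropic n=1.15: T₂ = T₁(V₁/V₂)^(n−1) = 350×(5.92)^0.15 = 457 K; P₂ = P₁(V₁/V₂)^n = 2500 kPa.
W = (P₁V₁−P₂V₂)/(n−1) = (323×36.4−2500×6.15)/0.15 = -24000 J.

-24000 J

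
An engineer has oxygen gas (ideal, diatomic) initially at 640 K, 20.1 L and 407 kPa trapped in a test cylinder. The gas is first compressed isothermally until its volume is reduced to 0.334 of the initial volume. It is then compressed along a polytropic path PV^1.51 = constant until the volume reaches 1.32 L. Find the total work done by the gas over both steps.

-29700 J

n = P₁V₁/(RT₁) = 407×20.1/(8.314×640) = 1.54 mol.
Step 1 — Isothermal: T stays 640 K; PV = const ⇒ V₂ = 6.71 L, P₂ = 1220 kPa.
ΔU = 0 (ideal gas, T constant).
W = nRT ln(V₂/V₁) = 1.54×8.314×640×ln(0.334) = -8970 J.
Q = ΔU + W = -8970 J.
State after step 1: P = 1220 kPa, V = 6.71 L, T = 640 K.
Step 2 — Polytropic n=1.51: T₂ = T₁(V₁/V₂)^(n−1) = 640×(5.09)^0.51 = 1470 K; P₂ = P₁(V₁/V₂)^n = 14200 kPa.
W = (P₁V₁−P₂V₂)/(n−1) = (1220×6.71−14200×1.32)/0.51 = -20700 J.
ΔU = nCvΔT = 1.54×20.8×(1470−640) = 26400 J.
Q = ΔU + W = 5700 J.
Net over both steps: W = -29700 J, Q = -3270 J, ΔU = 26400 J.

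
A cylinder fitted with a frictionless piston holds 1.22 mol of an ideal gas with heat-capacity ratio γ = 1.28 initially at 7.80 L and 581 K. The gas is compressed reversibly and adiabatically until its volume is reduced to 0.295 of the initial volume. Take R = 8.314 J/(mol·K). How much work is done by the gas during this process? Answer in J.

-8580 J

P₁ = nRT₁/V₁ = 1.22×8.314×581/7.80 = 756 kPa.
Adiabatic: TV^(γ−1) = const ⇒ T₂ = 581×(3.39)^0.280 = 818 K; PV^γ = const ⇒ P₂ = 3600 kPa.
ΔU = nCvΔT = 1.22×29.7×(818−581) = 8580 J.
Q = 0 for an adiabatic process, so W = −ΔU = -8580 J.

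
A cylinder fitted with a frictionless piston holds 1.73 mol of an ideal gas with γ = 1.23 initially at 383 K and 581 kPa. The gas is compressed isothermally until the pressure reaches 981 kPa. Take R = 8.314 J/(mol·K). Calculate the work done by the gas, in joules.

V₁ = nRT₁/P₁ = 1.73×8.314×383/581 = 9.48 L.
Isothermal: T stays 383 K; PV = const ⇒ V₂ = 5.62 L, P₂ = 981 kPa.
W = nRT ln(V₂/V₁) = 1.73×8.314×383×ln(0.592) = -2890 J.

-2890 J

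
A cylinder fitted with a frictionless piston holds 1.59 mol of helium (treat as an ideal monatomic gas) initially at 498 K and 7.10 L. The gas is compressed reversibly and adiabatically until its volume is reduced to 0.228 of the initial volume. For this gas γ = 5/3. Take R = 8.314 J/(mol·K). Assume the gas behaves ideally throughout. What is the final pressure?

10900 kPa

P₁ = nRT₁/V₁ = 1.59×8.314×498/7.10 = 927 kPa.
Adiabatic: TV^(γ−1) = const ⇒ T₂ = 498×(4.39)^0.667 = 1330 K; PV^γ = const ⇒ P₂ = 10900 kPa.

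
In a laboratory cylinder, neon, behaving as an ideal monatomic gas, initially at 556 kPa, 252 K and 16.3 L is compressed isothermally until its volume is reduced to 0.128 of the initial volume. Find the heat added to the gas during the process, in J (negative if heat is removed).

-18600 J

n = P₁V₁/(RT₁) = 556×16.3/(8.314×252) = 4.33 mol.
Isothermal: T stays 252 K; PV = const ⇒ V₂ = 2.09 L, P₂ = 4340 kPa.
ΔU = 0 (ideal gas, T constant).
W = nRT ln(V₂/V₁) = 4.33×8.314×252×ln(0.128) = -18600 J.
Q = ΔU + W = -18600 J.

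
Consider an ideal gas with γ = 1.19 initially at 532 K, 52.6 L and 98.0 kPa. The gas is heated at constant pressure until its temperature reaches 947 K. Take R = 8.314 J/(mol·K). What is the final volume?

Isobaric: P stays 98.0 kPa; V/T = const ⇒ T₂ = 947 K, V₂ = 93.6 L.

93.6 L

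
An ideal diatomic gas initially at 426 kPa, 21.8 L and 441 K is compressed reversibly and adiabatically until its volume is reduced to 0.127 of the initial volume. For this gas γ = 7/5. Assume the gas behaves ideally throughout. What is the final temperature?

1010 K

Adiabatic: TV^(γ−1) = const ⇒ T₂ = 441×(7.87)^0.400 = 1010 K; PV^γ = const ⇒ P₂ = 7660 kPa.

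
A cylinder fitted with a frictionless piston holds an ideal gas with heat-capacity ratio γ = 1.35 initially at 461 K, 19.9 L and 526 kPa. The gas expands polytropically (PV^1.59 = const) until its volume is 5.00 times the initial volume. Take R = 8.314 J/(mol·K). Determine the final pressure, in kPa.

40.7 kPa

Polytropic n=1.59: T₂ = T₁(V₁/V₂)^(n−1) = 461×(0.200)^0.59 = 178 K; P₂ = P₁(V₁/V₂)^n = 40.7 kPa.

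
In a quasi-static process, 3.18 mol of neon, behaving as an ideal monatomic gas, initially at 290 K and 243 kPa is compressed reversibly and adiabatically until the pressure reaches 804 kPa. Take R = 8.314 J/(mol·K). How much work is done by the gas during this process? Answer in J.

-7060 J

V₁ = nRT₁/P₁ = 3.18×8.314×290/243 = 31.6 L.
Adiabatic: T₂/T₁ = (P₂/P₁)^((γ−1)/γ) ⇒ T₂ = 290×(3.31)^0.400 = 468 K; V₂ = 15.4 L.
ΔU = nCvΔT = 3.18×12.5×(468−290) = 7060 J.
Q = 0 for an adiabatic process, so W = −ΔU = -7060 J.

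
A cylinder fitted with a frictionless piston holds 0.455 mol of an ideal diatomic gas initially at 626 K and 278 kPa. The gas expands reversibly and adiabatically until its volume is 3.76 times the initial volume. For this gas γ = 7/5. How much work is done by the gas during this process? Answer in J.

V₁ = nRT₁/P₁ = 0.455×8.314×626/278 = 8.52 L.
Adiabatic: TV^(γ−1) = const ⇒ T₂ = 626×(0.266)^0.400 = 369 K; PV^γ = const ⇒ P₂ = 43.5 kPa.
ΔU = nCvΔT = 0.455×20.8×(369−626) = -2430 J.
Q = 0 for an adiabatic process, so W = −ΔU = 2430 J.

2430 J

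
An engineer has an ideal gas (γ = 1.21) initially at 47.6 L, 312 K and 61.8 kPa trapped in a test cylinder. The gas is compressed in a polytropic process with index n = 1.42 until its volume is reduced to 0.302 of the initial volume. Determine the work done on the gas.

n = P₁V₁/(RT₁) = 61.8×47.6/(8.314×312) = 1.13 mol.
Polytropic n=1.42: T₂ = T₁(V₁/V₂)^(n−1) = 312×(3.31)^0.42 = 516 K; P₂ = P₁(V₁/V₂)^n = 338 kPa.
W = (P₁V₁−P₂V₂)/(n−1) = (61.8×47.6−338×14.4)/0.42 = -4580 J.
Work done on the gas = −W_by = 4580 J.

4580 J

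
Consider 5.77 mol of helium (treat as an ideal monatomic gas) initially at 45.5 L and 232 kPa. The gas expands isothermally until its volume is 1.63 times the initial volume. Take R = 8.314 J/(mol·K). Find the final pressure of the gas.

T₁ = P₁V₁/(nR) = 232×45.5/(5.77×8.314) = 220 K.
Isothermal: T stays 220 K; PV = const ⇒ V₂ = 74.2 L, P₂ = 142 kPa.

142 kPa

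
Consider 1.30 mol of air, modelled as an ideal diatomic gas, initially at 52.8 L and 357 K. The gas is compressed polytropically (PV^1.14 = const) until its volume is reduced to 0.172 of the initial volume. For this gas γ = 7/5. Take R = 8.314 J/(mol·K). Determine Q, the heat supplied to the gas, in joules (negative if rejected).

-5010 J

P₁ = nRT₁/V₁ = 1.30×8.314×357/52.8 = 73.1 kPa.
Polytropic n=1.14: T₂ = T₁(V₁/V₂)^(n−1) = 357×(5.81)^0.14 = 457 K; P₂ = P₁(V₁/V₂)^n = 544 kPa.
W = (P₁V₁−P₂V₂)/(n−1) = (73.1×52.8−544×9.08)/0.14 = -7700 J.
ΔU = nCvΔT = 1.30×20.8×(457−357) = 2700 J.
Q = ΔU + W = -5010 J.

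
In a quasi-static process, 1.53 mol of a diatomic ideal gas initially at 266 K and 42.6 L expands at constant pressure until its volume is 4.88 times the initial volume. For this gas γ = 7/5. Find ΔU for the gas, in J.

32800 J

P₁ = nRT₁/V₁ = 1.53×8.314×266/42.6 = 79.4 kPa.
Isobaric: P stays 79.4 kPa; V/T = const ⇒ T₂ = 1300 K, V₂ = 208 L.
For an ideal gas ΔU = nCvΔT with Cv = (5/2)R = 20.8 J/(mol·K).
ΔU = 1.53×20.8×(1300−266) = 32800 J.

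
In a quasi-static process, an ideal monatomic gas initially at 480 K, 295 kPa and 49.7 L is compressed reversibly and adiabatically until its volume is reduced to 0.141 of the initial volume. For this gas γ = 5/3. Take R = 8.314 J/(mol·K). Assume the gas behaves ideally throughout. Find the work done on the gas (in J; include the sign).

n = P₁V₁/(RT₁) = 295×49.7/(8.314×480) = 3.67 mol.
Adiabatic: TV^(γ−1) = const ⇒ T₂ = 480×(7.09)^0.667 = 1770 K; PV^γ = const ⇒ P₂ = 7720 kPa.
ΔU = nCvΔT = 3.67×12.5×(1770−480) = 59200 J.
Q = 0 for an adiabatic process, so W = −ΔU = -59200 J.
Work done on the gas = −W_by = 59200 J.

59200 J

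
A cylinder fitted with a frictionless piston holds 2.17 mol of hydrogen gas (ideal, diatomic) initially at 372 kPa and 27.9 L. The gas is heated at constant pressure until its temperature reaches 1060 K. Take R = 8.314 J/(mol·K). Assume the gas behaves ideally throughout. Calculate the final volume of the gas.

51.4 L

T₁ = P₁V₁/(nR) = 372×27.9/(2.17×8.314) = 575 K.
Isobaric: P stays 372 kPa; V/T = const ⇒ T₂ = 1060 K, V₂ = 51.4 L.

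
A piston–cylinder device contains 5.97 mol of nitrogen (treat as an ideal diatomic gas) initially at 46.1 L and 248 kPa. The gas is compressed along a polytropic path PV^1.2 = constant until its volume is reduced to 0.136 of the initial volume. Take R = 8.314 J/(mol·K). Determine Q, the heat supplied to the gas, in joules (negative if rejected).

T₁ = P₁V₁/(nR) = 248×46.1/(5.97×8.314) = 230 K.
Polytropic n=1.2: T₂ = T₁(V₁/V₂)^(n−1) = 230×(7.35)^0.20 = 343 K; P₂ = P₁(V₁/V₂)^n = 2720 kPa.
W = (P₁V₁−P₂V₂)/(n−1) = (248×46.1−2720×6.27)/0.20 = -28000 J.
ΔU = nCvΔT = 5.97×20.8×(343−230) = 14000 J.
Q = ΔU + W = -14000 J.

-14000 J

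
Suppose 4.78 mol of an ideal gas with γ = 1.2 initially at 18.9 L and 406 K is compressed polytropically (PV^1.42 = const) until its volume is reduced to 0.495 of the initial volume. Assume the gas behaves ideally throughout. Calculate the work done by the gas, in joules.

-13200 J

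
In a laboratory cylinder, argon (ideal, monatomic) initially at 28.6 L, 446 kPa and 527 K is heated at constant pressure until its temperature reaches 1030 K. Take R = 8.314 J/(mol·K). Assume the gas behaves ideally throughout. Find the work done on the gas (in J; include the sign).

n = P₁V₁/(RT₁) = 446×28.6/(8.314×527) = 2.91 mol.
Isobaric: P stays 446 kPa; V/T = const ⇒ T₂ = 1030 K, V₂ = 55.9 L.
W = PΔV = 446×(55.9−28.6) kPa·L = 12200 J.
Work done on the gas = −W_by = -12200 J.

-12200 J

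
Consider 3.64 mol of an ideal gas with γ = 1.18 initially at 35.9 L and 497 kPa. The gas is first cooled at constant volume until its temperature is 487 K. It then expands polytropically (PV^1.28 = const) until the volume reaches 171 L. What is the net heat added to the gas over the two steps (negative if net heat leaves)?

T₁ = P₁V₁/(nR) = 497×35.9/(3.64×8.314) = 590 K.
Step 1 — Isochoric: V stays 35.9 L; P/T = const ⇒ T₂ = 487 K, P₂ = 411 kPa.
W = 0 (no volume change).
ΔU = nCvΔT = 3.64×46.2×(487−590) = -17200 J.
Q = ΔU = -17200 J.
State after step 1: P = 411 kPa, V = 35.9 L, T = 487 K.
Step 2 — Polytropic n=1.28: T₂ = T₁(V₁/V₂)^(n−1) = 487×(0.210)^0.28 = 315 K; P₂ = P₁(V₁/V₂)^n = 55.7 kPa.
W = (P₁V₁−P₂V₂)/(n−1) = (411×35.9−55.7×171)/0.28 = 18600 J.
ΔU = nCvΔT = 3.64×46.2×(315−487) = -29000 J.
Q = ΔU + W = -10400 J.
Net over both steps: W = 18600 J, Q = -27600 J, ΔU = -46200 J.

-27600 J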